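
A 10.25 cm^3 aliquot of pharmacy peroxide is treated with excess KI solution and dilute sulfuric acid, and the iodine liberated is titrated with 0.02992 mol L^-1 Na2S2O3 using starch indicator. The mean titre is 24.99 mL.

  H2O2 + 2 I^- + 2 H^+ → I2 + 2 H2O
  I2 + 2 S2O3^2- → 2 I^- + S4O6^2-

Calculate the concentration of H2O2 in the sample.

n(S2O3^2-) = 0.02499 × 0.02992 = 7.477 × 10^-4 mol
n(I2) = n(S2O3^2-)/2 = 3.739 × 10^-4 mol
n(H2O2) in the aliquot = 3.739 × 10^-4 mol (1:1 ratio)
[H2O2] = 3.739 × 10^-4 / 0.01025 = 0.03647 mol/L

0.03647 mol/L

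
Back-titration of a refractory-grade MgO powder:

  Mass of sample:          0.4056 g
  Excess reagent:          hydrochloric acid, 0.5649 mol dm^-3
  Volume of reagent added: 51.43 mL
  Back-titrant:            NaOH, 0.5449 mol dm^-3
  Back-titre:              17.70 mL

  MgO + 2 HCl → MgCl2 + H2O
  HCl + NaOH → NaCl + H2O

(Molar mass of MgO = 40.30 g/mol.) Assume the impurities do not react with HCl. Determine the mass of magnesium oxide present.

0.3911 g

n(HCl) added = 0.05143 × 0.5649 = 0.02905 mol
n(NaOH) used in back-titration = 0.01770 × 0.5449 = 9.645 × 10^-3 mol
n(HCl) left over = 9.645 × 10^-3 mol (1:1 ratio)
n(HCl) consumed by analyte = 0.02905 − 9.645 × 10^-3 = 0.01941 mol
From the 1:2 ratio, n(MgO) = 1/2 × 0.01941 = 9.704 × 10^-3 mol
mass of MgO = 9.704 × 10^-3 × 40.30 = 0.3911 g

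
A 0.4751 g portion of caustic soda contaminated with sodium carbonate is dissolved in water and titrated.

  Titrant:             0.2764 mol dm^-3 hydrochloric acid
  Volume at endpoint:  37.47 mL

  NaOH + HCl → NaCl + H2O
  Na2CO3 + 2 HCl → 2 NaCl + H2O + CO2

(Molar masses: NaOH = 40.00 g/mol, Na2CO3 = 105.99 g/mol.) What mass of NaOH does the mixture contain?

0.2270 g

n(HCl) = 0.03747 × 0.2764 = 0.01036 mol
Let x = n(NaOH), y = n(Na2CO3).
Titrant: 1x + 2y = 0.01036;  mass: 40.00x + 105.99y = 0.4751
Solving, x = 5.676 × 10^-3 mol, y = 2.341 × 10^-3 mol
mass of NaOH = 5.676 × 10^-3 × 40.00 = 0.2270 g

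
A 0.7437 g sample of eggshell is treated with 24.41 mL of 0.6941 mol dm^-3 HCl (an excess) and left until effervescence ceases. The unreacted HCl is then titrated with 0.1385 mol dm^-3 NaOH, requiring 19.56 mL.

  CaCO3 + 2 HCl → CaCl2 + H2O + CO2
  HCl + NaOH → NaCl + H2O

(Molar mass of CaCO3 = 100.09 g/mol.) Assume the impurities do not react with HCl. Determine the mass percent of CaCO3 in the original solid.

n(HCl) added = 0.02441 × 0.6941 = 0.01694 mol
n(NaOH) used in back-titration = 0.01956 × 0.1385 = 2.709 × 10^-3 mol
n(HCl) left over = 2.709 × 10^-3 mol (1:1 ratio)
n(HCl) consumed by analyte = 0.01694 − 2.709 × 10^-3 = 0.01423 mol
From the 1:2 ratio, n(CaCO3) = 1/2 × 0.01423 = 7.117 × 10^-3 mol
mass of CaCO3 = 7.117 × 10^-3 × 100.09 = 0.7123 g
% CaCO3 = 0.7123 / 0.7437 × 100 = 95.78 %

95.78 %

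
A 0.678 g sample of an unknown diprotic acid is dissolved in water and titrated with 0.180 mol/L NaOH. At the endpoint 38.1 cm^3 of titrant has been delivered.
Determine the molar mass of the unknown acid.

198 g/mol

n(NaOH) = 0.0381 L × 0.180 mol/L = 6.86 × 10^-3 mol
From the 1:2 ratio, n(H2A) = 1/2 × 6.86 × 10^-3 = 3.43 × 10^-3 mol
M = m / n = 0.678 g / 3.43 × 10^-3 mol = 198 g/mol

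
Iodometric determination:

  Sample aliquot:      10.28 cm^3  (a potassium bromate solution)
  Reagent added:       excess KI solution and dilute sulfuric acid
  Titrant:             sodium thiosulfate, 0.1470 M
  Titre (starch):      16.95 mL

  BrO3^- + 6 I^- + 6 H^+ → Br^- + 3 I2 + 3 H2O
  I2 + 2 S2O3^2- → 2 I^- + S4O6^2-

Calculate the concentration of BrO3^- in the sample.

n(S2O3^2-) = 0.01695 × 0.1470 = 2.492 × 10^-3 mol
n(I2) = n(S2O3^2-)/2 = 1.246 × 10^-3 mol
From the 1:3 ratio, n(BrO3^-) in the aliquot = 1/3 × 1.246 × 10^-3 = 4.153 × 10^-4 mol
[BrO3^-] = 4.153 × 10^-4 / 0.01028 = 0.04040 mol/L

0.04040 M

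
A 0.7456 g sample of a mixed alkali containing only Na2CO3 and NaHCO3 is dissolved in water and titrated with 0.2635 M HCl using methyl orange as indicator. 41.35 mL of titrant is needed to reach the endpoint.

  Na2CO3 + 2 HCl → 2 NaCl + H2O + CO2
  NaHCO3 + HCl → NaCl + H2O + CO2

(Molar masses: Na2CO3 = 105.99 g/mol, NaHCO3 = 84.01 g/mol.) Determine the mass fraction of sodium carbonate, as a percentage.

38.90 %

n(HCl) = 0.04135 × 0.2635 = 0.01090 mol
Let x = n(Na2CO3), y = n(NaHCO3).
Titrant: 2x + 1y = 0.01090;  mass: 105.99x + 84.01y = 0.7456
Solving, x = 2.737 × 10^-3 mol, y = 5.423 × 10^-3 mol
mass of Na2CO3 = 2.737 × 10^-3 × 105.99 = 0.2900 g
% Na2CO3 = 0.2900 / 0.7456 × 100 = 38.90 %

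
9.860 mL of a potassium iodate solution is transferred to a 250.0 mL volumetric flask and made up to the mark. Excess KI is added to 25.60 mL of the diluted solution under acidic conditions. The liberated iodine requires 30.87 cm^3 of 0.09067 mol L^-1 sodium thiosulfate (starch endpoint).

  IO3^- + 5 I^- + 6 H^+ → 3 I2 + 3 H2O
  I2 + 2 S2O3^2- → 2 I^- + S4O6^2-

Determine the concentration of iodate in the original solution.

n(S2O3^2-) = 0.03087 × 0.09067 = 2.799 × 10^-3 mol
n(I2) = n(S2O3^2-)/2 = 1.399 × 10^-3 mol
From the 1:3 ratio, n(IO3^-) in the aliquot = 1/3 × 1.399 × 10^-3 = 4.665 × 10^-4 mol
[IO3^-]_dilute = 4.665 × 10^-4 / 0.02560 = 0.01822 mol/L
[IO3^-]_original = 0.01822 × 250.0/9.860 = 0.4620 mol/L

0.4620 mol/L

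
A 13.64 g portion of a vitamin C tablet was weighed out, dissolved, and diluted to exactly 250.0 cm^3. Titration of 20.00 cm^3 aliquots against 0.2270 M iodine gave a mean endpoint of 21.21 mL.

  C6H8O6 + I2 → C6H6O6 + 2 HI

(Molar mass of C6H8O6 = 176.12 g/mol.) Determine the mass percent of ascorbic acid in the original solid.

77.71 %

n(I2) per titration = 0.02121 × 0.2270 = 4.815 × 10^-3 mol
n(C6H8O6) in each aliquot = 4.815 × 10^-3 mol (1:1 ratio)
n(C6H8O6) in the whole flask = 4.815 × 10^-3 × 250.0/20.00 = 0.06018 mol
mass of C6H8O6 = 0.06018 × 176.12 = 10.60 g
% C6H8O6 = 10.60 / 13.64 × 100 = 77.71 %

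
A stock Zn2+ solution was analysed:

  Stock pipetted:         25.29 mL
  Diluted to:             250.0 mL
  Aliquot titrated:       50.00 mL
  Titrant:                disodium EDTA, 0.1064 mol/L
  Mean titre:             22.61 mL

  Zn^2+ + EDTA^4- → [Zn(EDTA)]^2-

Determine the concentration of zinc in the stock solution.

0.4756 mol/L

n(EDTA) = 0.02261 × 0.1064 = 2.406 × 10^-3 mol
n(Zn2+) in the aliquot = 2.406 × 10^-3 mol (1:1 ratio)
[Zn2+]_dilute = 2.406 × 10^-3 / 0.05000 = 0.04811 mol/L
Dilution factor = 250.0 / 25.29 = 9.885
[Zn2+]_stock = 0.04811 × 9.885 = 0.4756 mol/L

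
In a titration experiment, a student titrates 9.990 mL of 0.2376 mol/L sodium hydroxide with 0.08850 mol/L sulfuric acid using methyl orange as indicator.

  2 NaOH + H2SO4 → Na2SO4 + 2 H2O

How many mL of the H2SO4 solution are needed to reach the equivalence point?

n(NaOH) = 0.009990 L × 0.2376 mol/L = 2.374 × 10^-3 mol
From the 1:2 stoichiometry, n(H2SO4) = 1/2 × 2.374 × 10^-3 = 1.187 × 10^-3 mol
V(H2SO4) = 1.187 × 10^-3 mol / 0.08850 mol/L = 0.01341 L = 13.41 mL

13.41 mL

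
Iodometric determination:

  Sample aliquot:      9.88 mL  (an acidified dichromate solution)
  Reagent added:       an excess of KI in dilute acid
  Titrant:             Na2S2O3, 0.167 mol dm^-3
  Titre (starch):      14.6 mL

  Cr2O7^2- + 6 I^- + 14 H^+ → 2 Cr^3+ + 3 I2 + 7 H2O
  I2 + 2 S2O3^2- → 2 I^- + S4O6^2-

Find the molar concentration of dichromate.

n(S2O3^2-) = 0.0146 × 0.167 = 2.44 × 10^-3 mol
n(I2) = n(S2O3^2-)/2 = 1.22 × 10^-3 mol
From the 1:3 ratio, n(Cr2O7^2-) in the aliquot = 1/3 × 1.22 × 10^-3 = 4.06 × 10^-4 mol
[Cr2O7^2-] = 4.06 × 10^-4 / 0.00988 = 0.0411 mol/L

0.0411 mol/L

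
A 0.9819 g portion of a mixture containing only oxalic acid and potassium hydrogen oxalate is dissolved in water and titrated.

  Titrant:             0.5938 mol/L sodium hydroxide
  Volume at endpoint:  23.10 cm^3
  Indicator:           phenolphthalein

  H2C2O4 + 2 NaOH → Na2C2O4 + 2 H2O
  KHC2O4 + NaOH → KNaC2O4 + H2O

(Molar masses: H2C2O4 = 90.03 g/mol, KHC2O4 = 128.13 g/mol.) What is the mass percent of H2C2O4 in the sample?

42.78 %

n(NaOH) = 0.02310 × 0.5938 = 0.01372 mol
Let x = n(H2C2O4), y = n(KHC2O4).
Titrant: 2x + 1y = 0.01372;  mass: 90.03x + 128.13y = 0.9819
Solving, x = 4.666 × 10^-3 mol, y = 4.385 × 10^-3 mol
mass of H2C2O4 = 4.666 × 10^-3 × 90.03 = 0.4201 g
% H2C2O4 = 0.4201 / 0.9819 × 100 = 42.78 %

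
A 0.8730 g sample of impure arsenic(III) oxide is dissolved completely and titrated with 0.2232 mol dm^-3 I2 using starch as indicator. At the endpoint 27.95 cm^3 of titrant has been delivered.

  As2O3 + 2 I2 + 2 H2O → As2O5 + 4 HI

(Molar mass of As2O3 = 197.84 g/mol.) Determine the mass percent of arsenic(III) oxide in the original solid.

n(I2) = 0.02795 L × 0.2232 mol/L = 6.238 × 10^-3 mol
From the 1:2 ratio, n(As2O3) = 1/2 × 6.238 × 10^-3 = 3.119 × 10^-3 mol
mass of As2O3 = 3.119 × 10^-3 × 197.84 g/mol = 0.6171 g
% As2O3 = 0.6171 / 0.8730 × 100 = 70.69 %

70.69 %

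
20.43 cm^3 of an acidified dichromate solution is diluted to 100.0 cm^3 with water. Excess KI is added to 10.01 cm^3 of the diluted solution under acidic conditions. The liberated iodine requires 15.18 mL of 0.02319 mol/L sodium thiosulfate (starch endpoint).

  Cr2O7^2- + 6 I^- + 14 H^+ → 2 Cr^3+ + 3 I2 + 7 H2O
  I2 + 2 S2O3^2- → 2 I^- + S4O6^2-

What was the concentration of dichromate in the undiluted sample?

n(S2O3^2-) = 0.01518 × 0.02319 = 3.520 × 10^-4 mol
n(I2) = n(S2O3^2-)/2 = 1.760 × 10^-4 mol
From the 1:3 ratio, n(Cr2O7^2-) in the aliquot = 1/3 × 1.760 × 10^-4 = 5.867 × 10^-5 mol
[Cr2O7^2-]_dilute = 5.867 × 10^-5 / 0.01001 = 0.005861 mol/L
[Cr2O7^2-]_original = 0.005861 × 100.0/20.43 = 0.02869 mol/L

0.02869 mol/L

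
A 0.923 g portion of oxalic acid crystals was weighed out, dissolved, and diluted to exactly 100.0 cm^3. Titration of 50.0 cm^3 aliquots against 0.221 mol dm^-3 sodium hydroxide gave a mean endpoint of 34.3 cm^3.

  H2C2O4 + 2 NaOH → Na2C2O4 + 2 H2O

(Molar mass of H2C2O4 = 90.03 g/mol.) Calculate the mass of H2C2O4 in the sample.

n(NaOH) per titration = 0.0343 × 0.221 = 7.58 × 10^-3 mol
From the 1:2 ratio, n(H2C2O4) in each aliquot = 1/2 × 7.58 × 10^-3 = 3.79 × 10^-3 mol
n(H2C2O4) in the whole flask = 3.79 × 10^-3 × 100.0/50.0 = 7.58 × 10^-3 mol
mass of H2C2O4 = 7.58 × 10^-3 × 90.03 = 0.682 g

0.682 g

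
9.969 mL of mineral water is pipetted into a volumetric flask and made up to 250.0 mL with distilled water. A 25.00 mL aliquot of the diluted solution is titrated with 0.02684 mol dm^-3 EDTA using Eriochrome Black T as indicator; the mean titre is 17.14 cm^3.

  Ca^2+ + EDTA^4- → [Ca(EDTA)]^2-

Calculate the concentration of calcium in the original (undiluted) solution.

0.4615 mol/L

n(EDTA) = 0.01714 × 0.02684 = 4.600 × 10^-4 mol
n(Ca2+) in the aliquot = 4.600 × 10^-4 mol (1:1 ratio)
[Ca2+]_dilute = 4.600 × 10^-4 / 0.02500 = 0.01840 mol/L
Dilution factor = 250.0 / 9.969 = 25.08
[Ca2+]_stock = 0.01840 × 25.08 = 0.4615 mol/L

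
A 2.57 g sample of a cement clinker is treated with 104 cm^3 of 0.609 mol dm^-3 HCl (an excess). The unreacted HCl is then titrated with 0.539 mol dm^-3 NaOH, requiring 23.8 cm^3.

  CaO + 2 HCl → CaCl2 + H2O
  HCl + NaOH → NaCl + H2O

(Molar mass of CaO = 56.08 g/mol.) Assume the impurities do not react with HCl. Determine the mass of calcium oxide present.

1.42 g

n(HCl) added = 0.104 × 0.609 = 0.0633 mol
n(NaOH) used in back-titration = 0.0238 × 0.539 = 0.0128 mol
n(HCl) left over = 0.0128 mol (1:1 ratio)
n(HCl) consumed by analyte = 0.0633 − 0.0128 = 0.0505 mol
From the 1:2 ratio, n(CaO) = 1/2 × 0.0505 = 0.0253 mol
mass of CaO = 0.0253 × 56.08 = 1.42 g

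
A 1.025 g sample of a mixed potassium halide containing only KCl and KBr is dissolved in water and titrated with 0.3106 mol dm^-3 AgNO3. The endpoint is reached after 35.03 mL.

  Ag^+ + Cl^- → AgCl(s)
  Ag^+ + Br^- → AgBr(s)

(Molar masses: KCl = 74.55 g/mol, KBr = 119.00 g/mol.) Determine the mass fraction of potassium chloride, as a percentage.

44.14 %

n(AgNO3) = 0.03503 × 0.3106 = 0.01088 mol
Let x = n(KCl), y = n(KBr).
Titrant: 1x + 1y = 0.01088;  mass: 74.55x + 119.00y = 1.025
Solving, x = 6.069 × 10^-3 mol, y = 4.812 × 10^-3 mol
mass of KCl = 6.069 × 10^-3 × 74.55 = 0.4524 g
% KCl = 0.4524 / 1.025 × 100 = 44.14 %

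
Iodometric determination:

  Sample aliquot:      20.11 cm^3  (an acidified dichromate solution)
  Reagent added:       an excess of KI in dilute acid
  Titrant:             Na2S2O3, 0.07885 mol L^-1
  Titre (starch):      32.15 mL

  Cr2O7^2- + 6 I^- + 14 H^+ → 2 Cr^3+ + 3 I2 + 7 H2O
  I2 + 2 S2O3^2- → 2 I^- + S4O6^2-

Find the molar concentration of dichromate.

0.02101 mol/L

n(S2O3^2-) = 0.03215 × 0.07885 = 2.535 × 10^-3 mol
n(I2) = n(S2O3^2-)/2 = 1.268 × 10^-3 mol
From the 1:3 ratio, n(Cr2O7^2-) in the aliquot = 1/3 × 1.268 × 10^-3 = 4.225 × 10^-4 mol
[Cr2O7^2-] = 4.225 × 10^-4 / 0.02011 = 0.02101 mol/L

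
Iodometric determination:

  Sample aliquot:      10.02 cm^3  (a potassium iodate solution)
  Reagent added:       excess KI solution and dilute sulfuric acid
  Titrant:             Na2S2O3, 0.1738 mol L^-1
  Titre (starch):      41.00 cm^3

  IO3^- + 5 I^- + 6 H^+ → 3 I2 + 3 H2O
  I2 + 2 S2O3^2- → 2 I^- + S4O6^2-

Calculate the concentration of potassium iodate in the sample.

n(S2O3^2-) = 0.04100 × 0.1738 = 7.126 × 10^-3 mol
n(I2) = n(S2O3^2-)/2 = 3.563 × 10^-3 mol
From the 1:3 ratio, n(IO3^-) in the aliquot = 1/3 × 3.563 × 10^-3 = 1.188 × 10^-3 mol
[IO3^-] = 1.188 × 10^-3 / 0.01002 = 0.1185 mol/L

0.1185 mol/L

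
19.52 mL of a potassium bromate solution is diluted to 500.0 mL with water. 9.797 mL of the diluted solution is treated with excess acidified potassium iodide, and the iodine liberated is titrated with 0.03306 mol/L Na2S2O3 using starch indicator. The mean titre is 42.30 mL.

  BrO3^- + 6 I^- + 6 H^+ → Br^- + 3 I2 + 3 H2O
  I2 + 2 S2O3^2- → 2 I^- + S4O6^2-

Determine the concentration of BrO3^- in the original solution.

0.6094 mol/L

n(S2O3^2-) = 0.04230 × 0.03306 = 1.398 × 10^-3 mol
n(I2) = n(S2O3^2-)/2 = 6.992 × 10^-4 mol
From the 1:3 ratio, n(BrO3^-) in the aliquot = 1/3 × 6.992 × 10^-4 = 2.331 × 10^-4 mol
[BrO3^-]_dilute = 2.331 × 10^-4 / 0.009797 = 0.02379 mol/L
[BrO3^-]_original = 0.02379 × 500.0/19.52 = 0.6094 mol/L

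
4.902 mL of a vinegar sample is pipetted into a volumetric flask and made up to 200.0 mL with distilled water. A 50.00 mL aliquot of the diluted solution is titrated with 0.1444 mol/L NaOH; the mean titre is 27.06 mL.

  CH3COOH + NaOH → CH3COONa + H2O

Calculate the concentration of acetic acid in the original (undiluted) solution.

n(NaOH) = 0.02706 × 0.1444 = 3.907 × 10^-3 mol
n(CH3COOH) in the aliquot = 3.907 × 10^-3 mol (1:1 ratio)
[CH3COOH]_dilute = 3.907 × 10^-3 / 0.05000 = 0.07815 mol/L
Dilution factor = 200.0 / 4.902 = 40.80
[CH3COOH]_stock = 0.07815 × 40.80 = 3.188 mol/L

3.188 mol/L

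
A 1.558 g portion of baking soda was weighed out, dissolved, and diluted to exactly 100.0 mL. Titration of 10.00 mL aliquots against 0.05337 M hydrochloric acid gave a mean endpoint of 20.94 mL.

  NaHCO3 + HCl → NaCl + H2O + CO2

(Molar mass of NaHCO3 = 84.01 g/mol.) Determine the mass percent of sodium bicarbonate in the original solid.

60.26 %

n(HCl) per titration = 0.02094 × 0.05337 = 1.118 × 10^-3 mol
n(NaHCO3) in each aliquot = 1.118 × 10^-3 mol (1:1 ratio)
n(NaHCO3) in the whole flask = 1.118 × 10^-3 × 100.0/10.00 = 0.01118 mol
mass of NaHCO3 = 0.01118 × 84.01 = 0.9389 g
% NaHCO3 = 0.9389 / 1.558 × 100 = 60.26 %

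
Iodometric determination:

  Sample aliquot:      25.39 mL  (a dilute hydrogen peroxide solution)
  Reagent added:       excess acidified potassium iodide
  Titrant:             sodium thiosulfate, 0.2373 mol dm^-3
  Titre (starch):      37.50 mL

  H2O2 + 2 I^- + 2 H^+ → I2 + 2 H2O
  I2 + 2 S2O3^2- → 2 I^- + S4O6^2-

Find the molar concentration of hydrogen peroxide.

0.1752 mol/L

n(S2O3^2-) = 0.03750 × 0.2373 = 8.899 × 10^-3 mol
n(I2) = n(S2O3^2-)/2 = 4.449 × 10^-3 mol
n(H2O2) in the aliquot = 4.449 × 10^-3 mol (1:1 ratio)
[H2O2] = 4.449 × 10^-3 / 0.02539 = 0.1752 mol/L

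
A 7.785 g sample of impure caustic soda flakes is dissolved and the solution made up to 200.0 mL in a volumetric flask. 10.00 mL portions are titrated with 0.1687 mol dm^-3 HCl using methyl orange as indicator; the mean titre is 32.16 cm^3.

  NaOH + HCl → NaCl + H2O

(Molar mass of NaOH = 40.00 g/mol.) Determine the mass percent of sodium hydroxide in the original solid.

n(HCl) per titration = 0.03216 × 0.1687 = 5.425 × 10^-3 mol
n(NaOH) in each aliquot = 5.425 × 10^-3 mol (1:1 ratio)
n(NaOH) in the whole flask = 5.425 × 10^-3 × 200.0/10.00 = 0.1085 mol
mass of NaOH = 0.1085 × 40.00 = 4.340 g
% NaOH = 4.340 / 7.785 × 100 = 55.75 %

55.75 %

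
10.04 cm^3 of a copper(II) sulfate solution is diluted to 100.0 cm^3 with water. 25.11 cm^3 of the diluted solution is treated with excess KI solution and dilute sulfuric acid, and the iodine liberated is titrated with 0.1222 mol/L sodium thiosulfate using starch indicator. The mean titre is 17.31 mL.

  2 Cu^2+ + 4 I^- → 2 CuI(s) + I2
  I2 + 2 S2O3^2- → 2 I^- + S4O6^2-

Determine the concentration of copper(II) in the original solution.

0.8391 mol/L

n(S2O3^2-) = 0.01731 × 0.1222 = 2.115 × 10^-3 mol
n(I2) = n(S2O3^2-)/2 = 1.058 × 10^-3 mol
From the 2:1 ratio, n(Cu2+) in the aliquot = 2/1 × 1.058 × 10^-3 = 2.115 × 10^-3 mol
[Cu2+]_dilute = 2.115 × 10^-3 / 0.02511 = 0.08424 mol/L
[Cu2+]_original = 0.08424 × 100.0/10.04 = 0.8391 mol/L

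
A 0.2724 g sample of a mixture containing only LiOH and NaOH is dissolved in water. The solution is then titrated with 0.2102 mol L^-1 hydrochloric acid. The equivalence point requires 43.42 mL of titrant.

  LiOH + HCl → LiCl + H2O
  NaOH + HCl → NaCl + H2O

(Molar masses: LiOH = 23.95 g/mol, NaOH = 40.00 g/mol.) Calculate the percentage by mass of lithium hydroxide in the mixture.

50.77 %

n(HCl) = 0.04342 × 0.2102 = 9.127 × 10^-3 mol
Let x = n(LiOH), y = n(NaOH).
Titrant: 1x + 1y = 9.127 × 10^-3;  mass: 23.95x + 40.00y = 0.2724
Solving, x = 5.774 × 10^-3 mol, y = 3.353 × 10^-3 mol
mass of LiOH = 5.774 × 10^-3 × 23.95 = 0.1383 g
% LiOH = 0.1383 / 0.2724 × 100 = 50.77 %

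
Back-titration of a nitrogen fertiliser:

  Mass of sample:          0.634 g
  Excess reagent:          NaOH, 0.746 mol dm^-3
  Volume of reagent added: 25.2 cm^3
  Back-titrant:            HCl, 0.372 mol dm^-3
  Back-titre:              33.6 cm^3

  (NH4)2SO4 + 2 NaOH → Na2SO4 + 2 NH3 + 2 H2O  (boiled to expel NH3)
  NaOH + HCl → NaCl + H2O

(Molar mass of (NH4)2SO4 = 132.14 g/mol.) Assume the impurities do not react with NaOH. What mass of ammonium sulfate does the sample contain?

0.416 g

n(NaOH) added = 0.0252 × 0.746 = 0.0188 mol
n(HCl) used in back-titration = 0.0336 × 0.372 = 0.0125 mol
n(NaOH) left over = 0.0125 mol (1:1 ratio)
n(NaOH) consumed by analyte = 0.0188 − 0.0125 = 6.30 × 10^-3 mol
From the 1:2 ratio, n((NH4)2SO4) = 1/2 × 6.30 × 10^-3 = 3.15 × 10^-3 mol
mass of (NH4)2SO4 = 3.15 × 10^-3 × 132.14 = 0.416 g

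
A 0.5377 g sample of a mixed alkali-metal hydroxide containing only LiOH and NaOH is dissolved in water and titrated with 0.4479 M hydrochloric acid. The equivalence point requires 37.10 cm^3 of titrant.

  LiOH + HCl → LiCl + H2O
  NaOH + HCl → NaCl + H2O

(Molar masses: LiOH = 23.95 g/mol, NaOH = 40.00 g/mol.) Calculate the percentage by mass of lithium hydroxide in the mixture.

35.24 %

n(HCl) = 0.03710 × 0.4479 = 0.01662 mol
Let x = n(LiOH), y = n(NaOH).
Titrant: 1x + 1y = 0.01662;  mass: 23.95x + 40.00y = 0.5377
Solving, x = 7.912 × 10^-3 mol, y = 8.705 × 10^-3 mol
mass of LiOH = 7.912 × 10^-3 × 23.95 = 0.1895 g
% LiOH = 0.1895 / 0.5377 × 100 = 35.24 %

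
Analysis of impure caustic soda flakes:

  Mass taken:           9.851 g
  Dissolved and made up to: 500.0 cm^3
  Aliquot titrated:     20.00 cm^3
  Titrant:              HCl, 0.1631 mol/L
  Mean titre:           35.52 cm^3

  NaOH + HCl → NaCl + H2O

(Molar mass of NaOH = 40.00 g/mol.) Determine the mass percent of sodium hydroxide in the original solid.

58.81 %

n(HCl) per titration = 0.03552 × 0.1631 = 5.793 × 10^-3 mol
n(NaOH) in each aliquot = 5.793 × 10^-3 mol (1:1 ratio)
n(NaOH) in the whole flask = 5.793 × 10^-3 × 500.0/20.00 = 0.1448 mol
mass of NaOH = 0.1448 × 40.00 = 5.793 g
% NaOH = 5.793 / 9.851 × 100 = 58.81 %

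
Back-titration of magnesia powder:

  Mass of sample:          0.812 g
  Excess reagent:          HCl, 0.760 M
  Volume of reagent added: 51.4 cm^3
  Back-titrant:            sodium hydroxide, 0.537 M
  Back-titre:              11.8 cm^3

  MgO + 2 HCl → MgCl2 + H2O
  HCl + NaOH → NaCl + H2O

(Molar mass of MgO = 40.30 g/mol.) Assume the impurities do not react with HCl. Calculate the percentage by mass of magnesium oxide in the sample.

n(HCl) added = 0.0514 × 0.760 = 0.0391 mol
n(NaOH) used in back-titration = 0.0118 × 0.537 = 6.34 × 10^-3 mol
n(HCl) left over = 6.34 × 10^-3 mol (1:1 ratio)
n(HCl) consumed by analyte = 0.0391 − 6.34 × 10^-3 = 0.0327 mol
From the 1:2 ratio, n(MgO) = 1/2 × 0.0327 = 0.0164 mol
mass of MgO = 0.0164 × 40.30 = 0.659 g
% MgO = 0.659 / 0.812 × 100 = 81.2 %

81.2 %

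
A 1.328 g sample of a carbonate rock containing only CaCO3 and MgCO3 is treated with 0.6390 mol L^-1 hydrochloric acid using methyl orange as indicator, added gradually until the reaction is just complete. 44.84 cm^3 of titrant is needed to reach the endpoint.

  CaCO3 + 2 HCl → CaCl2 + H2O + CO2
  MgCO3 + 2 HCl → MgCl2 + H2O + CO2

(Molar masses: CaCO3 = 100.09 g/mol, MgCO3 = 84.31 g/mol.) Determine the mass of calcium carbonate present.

n(HCl) = 0.04484 × 0.6390 = 0.02865 mol
Let x = n(CaCO3), y = n(MgCO3).
Titrant: 2x + 2y = 0.02865;  mass: 100.09x + 84.31y = 1.328
Solving, x = 7.614 × 10^-3 mol, y = 6.713 × 10^-3 mol
mass of CaCO3 = 7.614 × 10^-3 × 100.09 = 0.7620 g

0.7620 g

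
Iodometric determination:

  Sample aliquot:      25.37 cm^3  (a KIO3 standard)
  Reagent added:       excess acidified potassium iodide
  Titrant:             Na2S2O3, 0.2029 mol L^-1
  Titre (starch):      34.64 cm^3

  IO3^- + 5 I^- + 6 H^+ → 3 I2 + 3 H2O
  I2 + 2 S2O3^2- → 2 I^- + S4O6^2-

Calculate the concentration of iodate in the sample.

0.04617 mol/L

n(S2O3^2-) = 0.03464 × 0.2029 = 7.028 × 10^-3 mol
n(I2) = n(S2O3^2-)/2 = 3.514 × 10^-3 mol
From the 1:3 ratio, n(IO3^-) in the aliquot = 1/3 × 3.514 × 10^-3 = 1.171 × 10^-3 mol
[IO3^-] = 1.171 × 10^-3 / 0.02537 = 0.04617 mol/L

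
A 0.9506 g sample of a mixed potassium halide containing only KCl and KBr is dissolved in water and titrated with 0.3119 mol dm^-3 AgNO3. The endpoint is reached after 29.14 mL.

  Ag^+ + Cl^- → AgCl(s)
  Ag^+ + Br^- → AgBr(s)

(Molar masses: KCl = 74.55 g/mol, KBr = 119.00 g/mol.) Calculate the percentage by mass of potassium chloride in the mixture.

23.11 %

n(AgNO3) = 0.02914 × 0.3119 = 9.089 × 10^-3 mol
Let x = n(KCl), y = n(KBr).
Titrant: 1x + 1y = 9.089 × 10^-3;  mass: 74.55x + 119.00y = 0.9506
Solving, x = 2.946 × 10^-3 mol, y = 6.142 × 10^-3 mol
mass of KCl = 2.946 × 10^-3 × 74.55 = 0.2196 g
% KCl = 0.2196 / 0.9506 × 100 = 23.11 %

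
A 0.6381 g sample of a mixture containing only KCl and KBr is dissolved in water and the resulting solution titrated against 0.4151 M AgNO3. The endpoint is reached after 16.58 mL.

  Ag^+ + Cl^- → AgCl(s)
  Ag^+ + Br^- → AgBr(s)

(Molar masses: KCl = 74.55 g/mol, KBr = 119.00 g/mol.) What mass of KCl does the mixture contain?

0.3034 g

n(AgNO3) = 0.01658 × 0.4151 = 6.882 × 10^-3 mol
Let x = n(KCl), y = n(KBr).
Titrant: 1x + 1y = 6.882 × 10^-3;  mass: 74.55x + 119.00y = 0.6381
Solving, x = 4.070 × 10^-3 mol, y = 2.813 × 10^-3 mol
mass of KCl = 4.070 × 10^-3 × 74.55 = 0.3034 g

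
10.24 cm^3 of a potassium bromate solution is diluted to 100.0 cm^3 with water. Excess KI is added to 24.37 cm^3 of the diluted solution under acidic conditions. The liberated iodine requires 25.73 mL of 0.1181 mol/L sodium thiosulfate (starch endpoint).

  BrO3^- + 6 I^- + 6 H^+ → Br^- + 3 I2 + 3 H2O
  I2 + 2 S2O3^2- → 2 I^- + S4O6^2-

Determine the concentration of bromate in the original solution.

n(S2O3^2-) = 0.02573 × 0.1181 = 3.039 × 10^-3 mol
n(I2) = n(S2O3^2-)/2 = 1.519 × 10^-3 mol
From the 1:3 ratio, n(BrO3^-) in the aliquot = 1/3 × 1.519 × 10^-3 = 5.065 × 10^-4 mol
[BrO3^-]_dilute = 5.065 × 10^-4 / 0.02437 = 0.02078 mol/L
[BrO3^-]_original = 0.02078 × 100.0/10.24 = 0.2029 mol/L

0.2029 mol/L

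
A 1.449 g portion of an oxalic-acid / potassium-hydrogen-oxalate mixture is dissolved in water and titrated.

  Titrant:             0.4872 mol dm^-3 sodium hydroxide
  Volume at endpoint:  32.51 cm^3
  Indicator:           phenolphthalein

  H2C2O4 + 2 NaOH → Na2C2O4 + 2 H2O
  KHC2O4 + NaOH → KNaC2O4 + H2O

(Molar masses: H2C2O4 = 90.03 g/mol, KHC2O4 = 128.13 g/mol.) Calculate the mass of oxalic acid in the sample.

n(NaOH) = 0.03251 × 0.4872 = 0.01584 mol
Let x = n(H2C2O4), y = n(KHC2O4).
Titrant: 2x + 1y = 0.01584;  mass: 90.03x + 128.13y = 1.449
Solving, x = 3.492 × 10^-3 mol, y = 8.855 × 10^-3 mol
mass of H2C2O4 = 3.492 × 10^-3 × 90.03 = 0.3144 g

0.3144 g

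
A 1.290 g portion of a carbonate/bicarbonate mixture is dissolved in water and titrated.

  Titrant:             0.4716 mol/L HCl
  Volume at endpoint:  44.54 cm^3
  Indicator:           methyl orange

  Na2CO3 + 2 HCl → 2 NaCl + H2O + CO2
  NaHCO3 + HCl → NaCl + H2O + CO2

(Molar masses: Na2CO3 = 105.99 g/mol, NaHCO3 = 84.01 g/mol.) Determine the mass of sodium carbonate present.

0.8110 g

n(HCl) = 0.04454 × 0.4716 = 0.02101 mol
Let x = n(Na2CO3), y = n(NaHCO3).
Titrant: 2x + 1y = 0.02101;  mass: 105.99x + 84.01y = 1.290
Solving, x = 7.652 × 10^-3 mol, y = 5.702 × 10^-3 mol
mass of Na2CO3 = 7.652 × 10^-3 × 105.99 = 0.8110 g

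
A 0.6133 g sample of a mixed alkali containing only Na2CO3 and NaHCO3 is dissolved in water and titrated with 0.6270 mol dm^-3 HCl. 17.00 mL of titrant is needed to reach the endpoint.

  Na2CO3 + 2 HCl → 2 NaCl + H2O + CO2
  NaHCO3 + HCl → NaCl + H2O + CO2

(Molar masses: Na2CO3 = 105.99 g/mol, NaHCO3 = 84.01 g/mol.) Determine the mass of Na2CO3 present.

0.4821 g

n(HCl) = 0.01700 × 0.6270 = 0.01066 mol
Let x = n(Na2CO3), y = n(NaHCO3).
Titrant: 2x + 1y = 0.01066;  mass: 105.99x + 84.01y = 0.6133
Solving, x = 4.549 × 10^-3 mol, y = 1.561 × 10^-3 mol
mass of Na2CO3 = 4.549 × 10^-3 × 105.99 = 0.4821 g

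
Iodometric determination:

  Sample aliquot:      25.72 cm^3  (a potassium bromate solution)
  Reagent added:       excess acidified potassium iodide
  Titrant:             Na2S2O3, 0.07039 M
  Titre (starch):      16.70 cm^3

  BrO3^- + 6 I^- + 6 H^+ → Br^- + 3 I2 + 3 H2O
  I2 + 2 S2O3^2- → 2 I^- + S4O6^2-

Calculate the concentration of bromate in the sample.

n(S2O3^2-) = 0.01670 × 0.07039 = 1.176 × 10^-3 mol
n(I2) = n(S2O3^2-)/2 = 5.878 × 10^-4 mol
From the 1:3 ratio, n(BrO3^-) in the aliquot = 1/3 × 5.878 × 10^-4 = 1.959 × 10^-4 mol
[BrO3^-] = 1.959 × 10^-4 / 0.02572 = 0.007617 mol/L

0.007617 M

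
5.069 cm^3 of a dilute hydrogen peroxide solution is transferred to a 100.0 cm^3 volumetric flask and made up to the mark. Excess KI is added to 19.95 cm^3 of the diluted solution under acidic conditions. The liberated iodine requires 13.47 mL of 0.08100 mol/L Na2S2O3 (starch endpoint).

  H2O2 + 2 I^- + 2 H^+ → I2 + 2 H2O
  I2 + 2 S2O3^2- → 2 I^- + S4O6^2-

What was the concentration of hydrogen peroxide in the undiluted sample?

0.5395 mol/L

n(S2O3^2-) = 0.01347 × 0.08100 = 1.091 × 10^-3 mol
n(I2) = n(S2O3^2-)/2 = 5.455 × 10^-4 mol
n(H2O2) in the aliquot = 5.455 × 10^-4 mol (1:1 ratio)
[H2O2]_dilute = 5.455 × 10^-4 / 0.01995 = 0.02735 mol/L
[H2O2]_original = 0.02735 × 100.0/5.069 = 0.5395 mol/L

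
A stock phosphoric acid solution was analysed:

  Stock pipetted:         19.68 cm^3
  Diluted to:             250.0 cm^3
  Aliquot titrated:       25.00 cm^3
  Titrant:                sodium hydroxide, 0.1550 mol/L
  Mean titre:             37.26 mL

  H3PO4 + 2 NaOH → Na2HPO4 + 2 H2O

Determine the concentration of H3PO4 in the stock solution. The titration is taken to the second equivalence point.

1.467 mol/L

n(NaOH) = 0.03726 × 0.1550 = 5.775 × 10^-3 mol
From the 1:2 ratio, n(H3PO4) in the aliquot = 1/2 × 5.775 × 10^-3 = 2.888 × 10^-3 mol
[H3PO4]_dilute = 2.888 × 10^-3 / 0.02500 = 0.1155 mol/L
Dilution factor = 250.0 / 19.68 = 12.70
[H3PO4]_stock = 0.1155 × 12.70 = 1.467 mol/L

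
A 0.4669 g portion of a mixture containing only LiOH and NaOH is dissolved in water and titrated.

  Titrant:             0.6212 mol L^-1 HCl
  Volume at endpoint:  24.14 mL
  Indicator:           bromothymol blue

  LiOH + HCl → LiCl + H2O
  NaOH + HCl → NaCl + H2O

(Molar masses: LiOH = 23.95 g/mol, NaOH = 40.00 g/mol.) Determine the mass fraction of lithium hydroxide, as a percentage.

42.48 %

n(HCl) = 0.02414 × 0.6212 = 0.01500 mol
Let x = n(LiOH), y = n(NaOH).
Titrant: 1x + 1y = 0.01500;  mass: 23.95x + 40.00y = 0.4669
Solving, x = 8.282 × 10^-3 mol, y = 6.713 × 10^-3 mol
mass of LiOH = 8.282 × 10^-3 × 23.95 = 0.1984 g
% LiOH = 0.1984 / 0.4669 × 100 = 42.48 %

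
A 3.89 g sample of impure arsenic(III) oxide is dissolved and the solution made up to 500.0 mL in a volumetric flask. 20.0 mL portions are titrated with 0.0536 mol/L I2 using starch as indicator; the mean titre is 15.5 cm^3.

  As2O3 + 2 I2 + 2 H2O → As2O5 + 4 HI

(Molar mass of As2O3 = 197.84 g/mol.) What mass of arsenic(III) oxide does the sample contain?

n(I2) per titration = 0.0155 × 0.0536 = 8.31 × 10^-4 mol
From the 1:2 ratio, n(As2O3) in each aliquot = 1/2 × 8.31 × 10^-4 = 4.15 × 10^-4 mol
n(As2O3) in the whole flask = 4.15 × 10^-4 × 500.0/20.0 = 0.0104 mol
mass of As2O3 = 0.0104 × 197.84 = 2.05 g

2.05 g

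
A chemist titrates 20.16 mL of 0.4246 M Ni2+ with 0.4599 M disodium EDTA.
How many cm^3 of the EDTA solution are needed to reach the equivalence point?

Ni^2+ + EDTA^4- → [Ni(EDTA)]^2-
n(Ni2+) = 0.02016 L × 0.4246 mol/L = 8.560 × 10^-3 mol
n(EDTA) = 8.560 × 10^-3 mol (1:1 stoichiometry)
V(EDTA) = 8.560 × 10^-3 mol / 0.4599 mol/L = 0.01861 L = 18.61 mL

18.61 mL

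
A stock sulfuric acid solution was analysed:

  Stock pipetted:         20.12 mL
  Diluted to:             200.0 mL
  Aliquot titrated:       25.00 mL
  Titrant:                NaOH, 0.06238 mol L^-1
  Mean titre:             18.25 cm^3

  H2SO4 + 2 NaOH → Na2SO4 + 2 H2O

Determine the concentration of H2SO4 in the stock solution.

n(NaOH) = 0.01825 × 0.06238 = 1.138 × 10^-3 mol
From the 1:2 ratio, n(H2SO4) in the aliquot = 1/2 × 1.138 × 10^-3 = 5.692 × 10^-4 mol
[H2SO4]_dilute = 5.692 × 10^-4 / 0.02500 = 0.02277 mol/L
Dilution factor = 200.0 / 20.12 = 9.940
[H2SO4]_stock = 0.02277 × 9.940 = 0.2263 mol/L

0.2263 mol/L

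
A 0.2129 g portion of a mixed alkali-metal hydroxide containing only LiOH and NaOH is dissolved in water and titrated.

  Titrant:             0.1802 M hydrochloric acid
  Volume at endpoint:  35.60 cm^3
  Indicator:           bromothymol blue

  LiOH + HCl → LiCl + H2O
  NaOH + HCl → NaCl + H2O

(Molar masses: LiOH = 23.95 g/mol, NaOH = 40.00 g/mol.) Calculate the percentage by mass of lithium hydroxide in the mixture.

30.63 %

n(HCl) = 0.03560 × 0.1802 = 6.415 × 10^-3 mol
Let x = n(LiOH), y = n(NaOH).
Titrant: 1x + 1y = 6.415 × 10^-3;  mass: 23.95x + 40.00y = 0.2129
Solving, x = 2.723 × 10^-3 mol, y = 3.692 × 10^-3 mol
mass of LiOH = 2.723 × 10^-3 × 23.95 = 0.06522 g
% LiOH = 0.06522 / 0.2129 × 100 = 30.63 %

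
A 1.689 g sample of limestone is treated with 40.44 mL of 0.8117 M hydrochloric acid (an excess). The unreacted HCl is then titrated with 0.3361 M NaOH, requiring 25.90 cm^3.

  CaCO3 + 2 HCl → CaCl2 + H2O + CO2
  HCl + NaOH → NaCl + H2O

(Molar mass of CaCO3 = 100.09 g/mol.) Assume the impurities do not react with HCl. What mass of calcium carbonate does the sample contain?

1.207 g

n(HCl) added = 0.04044 × 0.8117 = 0.03283 mol
n(NaOH) used in back-titration = 0.02590 × 0.3361 = 8.705 × 10^-3 mol
n(HCl) left over = 8.705 × 10^-3 mol (1:1 ratio)
n(HCl) consumed by analyte = 0.03283 − 8.705 × 10^-3 = 0.02412 mol
From the 1:2 ratio, n(CaCO3) = 1/2 × 0.02412 = 0.01206 mol
mass of CaCO3 = 0.01206 × 100.09 = 1.207 g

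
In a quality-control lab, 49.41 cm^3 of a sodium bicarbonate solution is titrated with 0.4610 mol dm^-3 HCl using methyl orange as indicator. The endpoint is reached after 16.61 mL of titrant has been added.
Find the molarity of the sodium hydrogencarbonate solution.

0.1550 mol/L

NaHCO3 + HCl → NaCl + H2O + CO2
n(HCl) = 0.01661 L × 0.4610 mol/L = 7.657 × 10^-3 mol
n(NaHCO3) = 7.657 × 10^-3 mol (1:1 mole ratio)
[NaHCO3] = 7.657 × 10^-3 mol / 0.04941 L = 0.1550 mol/L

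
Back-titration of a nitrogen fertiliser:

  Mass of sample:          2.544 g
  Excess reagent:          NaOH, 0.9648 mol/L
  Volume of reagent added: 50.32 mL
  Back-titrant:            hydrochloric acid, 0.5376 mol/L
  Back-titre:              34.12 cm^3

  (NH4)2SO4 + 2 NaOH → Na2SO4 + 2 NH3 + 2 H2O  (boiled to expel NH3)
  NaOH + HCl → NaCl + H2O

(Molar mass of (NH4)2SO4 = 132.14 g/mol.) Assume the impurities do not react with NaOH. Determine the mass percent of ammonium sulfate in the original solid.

78.45 %

n(NaOH) added = 0.05032 × 0.9648 = 0.04855 mol
n(HCl) used in back-titration = 0.03412 × 0.5376 = 0.01834 mol
n(NaOH) left over = 0.01834 mol (1:1 ratio)
n(NaOH) consumed by analyte = 0.04855 − 0.01834 = 0.03021 mol
From the 1:2 ratio, n((NH4)2SO4) = 1/2 × 0.03021 = 0.01510 mol
mass of (NH4)2SO4 = 0.01510 × 132.14 = 1.996 g
% (NH4)2SO4 = 1.996 / 2.544 × 100 = 78.45 %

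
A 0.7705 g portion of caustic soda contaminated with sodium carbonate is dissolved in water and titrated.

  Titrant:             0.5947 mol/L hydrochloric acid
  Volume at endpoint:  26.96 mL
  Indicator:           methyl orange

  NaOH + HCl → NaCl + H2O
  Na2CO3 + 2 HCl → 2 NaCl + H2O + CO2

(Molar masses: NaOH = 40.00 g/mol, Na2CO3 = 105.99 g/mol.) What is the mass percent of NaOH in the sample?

n(HCl) = 0.02696 × 0.5947 = 0.01603 mol
Let x = n(NaOH), y = n(Na2CO3).
Titrant: 1x + 2y = 0.01603;  mass: 40.00x + 105.99y = 0.7705
Solving, x = 6.093 × 10^-3 mol, y = 4.970 × 10^-3 mol
mass of NaOH = 6.093 × 10^-3 × 40.00 = 0.2437 g
% NaOH = 0.2437 / 0.7705 × 100 = 31.63 %

31.63 %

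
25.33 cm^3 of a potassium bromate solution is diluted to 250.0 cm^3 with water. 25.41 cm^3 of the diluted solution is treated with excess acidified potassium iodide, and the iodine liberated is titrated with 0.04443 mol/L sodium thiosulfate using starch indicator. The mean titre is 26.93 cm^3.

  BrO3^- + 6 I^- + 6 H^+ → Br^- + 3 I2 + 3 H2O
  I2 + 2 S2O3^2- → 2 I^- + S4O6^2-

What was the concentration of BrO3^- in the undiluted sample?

0.07746 mol/L

n(S2O3^2-) = 0.02693 × 0.04443 = 1.196 × 10^-3 mol
n(I2) = n(S2O3^2-)/2 = 5.982 × 10^-4 mol
From the 1:3 ratio, n(BrO3^-) in the aliquot = 1/3 × 5.982 × 10^-4 = 1.994 × 10^-4 mol
[BrO3^-]_dilute = 1.994 × 10^-4 / 0.02541 = 0.007848 mol/L
[BrO3^-]_original = 0.007848 × 250.0/25.33 = 0.07746 mol/L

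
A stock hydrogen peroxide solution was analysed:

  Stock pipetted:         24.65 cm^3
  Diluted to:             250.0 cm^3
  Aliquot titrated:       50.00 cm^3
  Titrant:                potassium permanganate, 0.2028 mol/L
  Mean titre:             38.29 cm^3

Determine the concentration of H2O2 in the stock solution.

2 MnO4^- + 5 H2O2 + 6 H^+ → 2 Mn^2+ + 5 O2 + 8 H2O
n(KMnO4) = 0.03829 × 0.2028 = 7.765 × 10^-3 mol
From the 5:2 ratio, n(H2O2) in the aliquot = 5/2 × 7.765 × 10^-3 = 0.01941 mol
[H2O2]_dilute = 0.01941 / 0.05000 = 0.3883 mol/L
Dilution factor = 250.0 / 24.65 = 10.14
[H2O2]_stock = 0.3883 × 10.14 = 3.938 mol/L

3.938 mol/L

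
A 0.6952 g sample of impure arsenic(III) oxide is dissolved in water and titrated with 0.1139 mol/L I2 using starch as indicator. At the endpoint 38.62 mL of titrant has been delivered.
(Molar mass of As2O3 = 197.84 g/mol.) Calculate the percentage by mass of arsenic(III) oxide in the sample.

As2O3 + 2 I2 + 2 H2O → As2O5 + 4 HI
n(I2) = 0.03862 L × 0.1139 mol/L = 4.399 × 10^-3 mol
From the 1:2 ratio, n(As2O3) = 1/2 × 4.399 × 10^-3 = 2.199 × 10^-3 mol
mass of As2O3 = 2.199 × 10^-3 × 197.84 g/mol = 0.4351 g
% As2O3 = 0.4351 / 0.6952 × 100 = 62.59 %

62.59 %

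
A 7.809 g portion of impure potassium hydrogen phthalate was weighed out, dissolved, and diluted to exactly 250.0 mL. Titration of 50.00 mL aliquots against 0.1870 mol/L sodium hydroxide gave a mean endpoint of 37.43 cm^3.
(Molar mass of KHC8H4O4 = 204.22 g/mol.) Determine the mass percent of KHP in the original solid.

KHC8H4O4 + NaOH → KNaC8H4O4 + H2O
n(NaOH) per titration = 0.03743 × 0.1870 = 6.999 × 10^-3 mol
n(KHC8H4O4) in each aliquot = 6.999 × 10^-3 mol (1:1 ratio)
n(KHC8H4O4) in the whole flask = 6.999 × 10^-3 × 250.0/50.00 = 0.03500 mol
mass of KHC8H4O4 = 0.03500 × 204.22 = 7.147 g
% KHC8H4O4 = 7.147 / 7.809 × 100 = 91.52 %

91.52 %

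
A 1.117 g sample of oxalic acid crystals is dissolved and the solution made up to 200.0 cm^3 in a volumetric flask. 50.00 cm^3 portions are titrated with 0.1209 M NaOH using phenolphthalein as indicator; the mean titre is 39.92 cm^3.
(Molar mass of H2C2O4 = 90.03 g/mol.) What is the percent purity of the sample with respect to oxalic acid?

77.80 %

H2C2O4 + 2 NaOH → Na2C2O4 + 2 H2O
n(NaOH) per titration = 0.03992 × 0.1209 = 4.826 × 10^-3 mol
From the 1:2 ratio, n(H2C2O4) in each aliquot = 1/2 × 4.826 × 10^-3 = 2.413 × 10^-3 mol
n(H2C2O4) in the whole flask = 2.413 × 10^-3 × 200.0/50.00 = 9.653 × 10^-3 mol
mass of H2C2O4 = 9.653 × 10^-3 × 90.03 = 0.8690 g
% H2C2O4 = 0.8690 / 1.117 × 100 = 77.80 %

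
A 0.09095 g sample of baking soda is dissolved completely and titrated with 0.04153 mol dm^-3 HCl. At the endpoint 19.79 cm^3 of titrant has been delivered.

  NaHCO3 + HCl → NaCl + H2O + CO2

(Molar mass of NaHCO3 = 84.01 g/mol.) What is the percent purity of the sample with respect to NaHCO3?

n(HCl) = 0.01979 L × 0.04153 mol/L = 8.219 × 10^-4 mol
n(NaHCO3) = 8.219 × 10^-4 mol (1:1 ratio)
mass of NaHCO3 = 8.219 × 10^-4 × 84.01 g/mol = 0.06905 g
% NaHCO3 = 0.06905 / 0.09095 × 100 = 75.92 %

75.92 %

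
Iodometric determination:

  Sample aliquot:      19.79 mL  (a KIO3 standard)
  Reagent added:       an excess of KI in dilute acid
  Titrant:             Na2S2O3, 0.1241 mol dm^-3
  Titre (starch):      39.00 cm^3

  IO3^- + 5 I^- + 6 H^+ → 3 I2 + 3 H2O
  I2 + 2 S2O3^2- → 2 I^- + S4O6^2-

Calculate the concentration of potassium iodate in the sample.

n(S2O3^2-) = 0.03900 × 0.1241 = 4.840 × 10^-3 mol
n(I2) = n(S2O3^2-)/2 = 2.420 × 10^-3 mol
From the 1:3 ratio, n(IO3^-) in the aliquot = 1/3 × 2.420 × 10^-3 = 8.066 × 10^-4 mol
[IO3^-] = 8.066 × 10^-4 / 0.01979 = 0.04076 mol/L

0.04076 mol/L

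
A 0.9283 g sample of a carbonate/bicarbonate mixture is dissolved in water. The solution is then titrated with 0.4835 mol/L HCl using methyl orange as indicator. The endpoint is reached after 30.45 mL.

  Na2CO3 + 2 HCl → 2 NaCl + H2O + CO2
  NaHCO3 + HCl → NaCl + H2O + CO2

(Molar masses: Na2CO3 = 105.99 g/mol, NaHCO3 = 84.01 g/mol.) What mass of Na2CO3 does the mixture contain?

n(HCl) = 0.03045 × 0.4835 = 0.01472 mol
Let x = n(Na2CO3), y = n(NaHCO3).
Titrant: 2x + 1y = 0.01472;  mass: 105.99x + 84.01y = 0.9283
Solving, x = 4.974 × 10^-3 mol, y = 4.774 × 10^-3 mol
mass of Na2CO3 = 4.974 × 10^-3 × 105.99 = 0.5272 g

0.5272 g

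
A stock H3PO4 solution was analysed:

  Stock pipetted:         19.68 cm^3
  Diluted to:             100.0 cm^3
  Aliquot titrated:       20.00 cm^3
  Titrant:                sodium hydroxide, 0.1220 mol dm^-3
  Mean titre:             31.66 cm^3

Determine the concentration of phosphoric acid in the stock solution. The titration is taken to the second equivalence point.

0.4907 mol/L

H3PO4 + 2 NaOH → Na2HPO4 + 2 H2O
n(NaOH) = 0.03166 × 0.1220 = 3.863 × 10^-3 mol
From the 1:2 ratio, n(H3PO4) in the aliquot = 1/2 × 3.863 × 10^-3 = 1.931 × 10^-3 mol
[H3PO4]_dilute = 1.931 × 10^-3 / 0.02000 = 0.09656 mol/L
Dilution factor = 100.0 / 19.68 = 5.081
[H3PO4]_stock = 0.09656 × 5.081 = 0.4907 mol/L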